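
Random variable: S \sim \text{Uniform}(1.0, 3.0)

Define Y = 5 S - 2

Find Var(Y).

For Y = aS + b: Var(Y) = a² * Var(S)
Var(S) = (3 - 1)^2/12 = 0.33333333
Var(Y) = 5² * 0.33333333 = 25 * 0.33333333 = 8.3333333

8.3333333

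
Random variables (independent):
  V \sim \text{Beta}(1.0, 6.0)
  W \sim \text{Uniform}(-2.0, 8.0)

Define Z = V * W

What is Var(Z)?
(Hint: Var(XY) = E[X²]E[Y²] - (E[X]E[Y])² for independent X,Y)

Var(XY) = E[X²]E[Y²] - (E[X]E[Y])²
E[V] = 0.14285714, Var(V) = 0.015306122
E[W] = 3, Var(W) = 8.3333333
E[V²] = 0.015306122 + 0.14285714² = 0.035714286
E[W²] = 8.3333333 + 3² = 17.333333
Var(Z) = 0.035714286*17.333333 - (0.14285714*3)²
= 0.61904762 - 0.18367347 = 0.43537415

0.43537415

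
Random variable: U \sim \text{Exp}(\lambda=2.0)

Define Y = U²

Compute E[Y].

E[U²] = Var(U) + (E[U])² = 0.25 + 0.25 = 0.5

0.5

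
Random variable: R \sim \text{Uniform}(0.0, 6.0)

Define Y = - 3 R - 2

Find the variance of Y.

For Y = aR + b: Var(Y) = a² * Var(R)
Var(R) = (6 - 0)^2/12 = 3
Var(Y) = (-3)² * 3 = 9 * 3 = 27

27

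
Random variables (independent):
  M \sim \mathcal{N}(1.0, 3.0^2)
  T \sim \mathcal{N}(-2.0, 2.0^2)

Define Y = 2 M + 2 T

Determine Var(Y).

For independent RVs: Var(aX + bY) = a²Var(X) + b²Var(Y)
Var(M) = 9
Var(T) = 4
Var(Y) = 2²*9 + 2²*4
= 4*9 + 4*4 = 52

52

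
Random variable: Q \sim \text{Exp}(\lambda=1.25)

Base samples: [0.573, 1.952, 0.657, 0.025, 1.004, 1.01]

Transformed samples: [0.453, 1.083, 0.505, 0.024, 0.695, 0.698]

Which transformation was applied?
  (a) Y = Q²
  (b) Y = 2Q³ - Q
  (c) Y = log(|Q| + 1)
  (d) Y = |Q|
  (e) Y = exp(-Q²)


Checking option (c) Y = log(|Q| + 1):
  Q = 0.573 -> Y = 0.453 ✓
  Q = 1.952 -> Y = 1.083 ✓
  Q = 0.657 -> Y = 0.505 ✓
All samples match this transformation.

(c) log(|Q| + 1)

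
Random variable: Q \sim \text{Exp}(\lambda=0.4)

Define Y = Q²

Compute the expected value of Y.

Using E[X²] = Var(X) + (E[X])²:
E[Q] = 2.5
Var(Q) = 1/0.4^2 = 6.25
E[Q²] = 6.25 + 2.5² = 6.25 + 6.25 = 12.5

12.5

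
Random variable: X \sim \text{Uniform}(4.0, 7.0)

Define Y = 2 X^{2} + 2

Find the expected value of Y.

E[Y] = 2*E[X²] + 2
E[X] = 5.5
E[X²] = Var(X) + (E[X])² = 0.75 + 30.25 = 31
E[Y] = 2*31 + 2 = 64

64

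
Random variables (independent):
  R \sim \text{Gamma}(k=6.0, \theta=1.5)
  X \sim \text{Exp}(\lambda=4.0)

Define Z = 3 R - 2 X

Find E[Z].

E[Z] = 3*E[R] - 2*E[X]
E[R] = 9
E[X] = 0.25
E[Z] = 3*9 - 2*0.25 = 26.5

26.5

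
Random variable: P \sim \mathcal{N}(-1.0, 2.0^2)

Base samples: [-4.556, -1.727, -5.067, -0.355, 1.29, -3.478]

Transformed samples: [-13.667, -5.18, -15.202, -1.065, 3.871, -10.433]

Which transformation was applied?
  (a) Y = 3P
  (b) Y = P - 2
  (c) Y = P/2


Checking option (a) Y = 3P:
  P = -4.556 -> Y = -13.667 ✓
  P = -1.727 -> Y = -5.18 ✓
  P = -5.067 -> Y = -15.202 ✓
All samples match this transformation.

(a) 3P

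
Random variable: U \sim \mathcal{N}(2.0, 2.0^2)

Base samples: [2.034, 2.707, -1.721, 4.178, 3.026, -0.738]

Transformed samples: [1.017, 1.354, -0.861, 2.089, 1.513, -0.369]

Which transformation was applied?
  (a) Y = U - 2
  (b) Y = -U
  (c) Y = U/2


Checking option (c) Y = U/2:
  U = 2.034 -> Y = 1.017 ✓
  U = 2.707 -> Y = 1.354 ✓
  U = -1.721 -> Y = -0.861 ✓
All samples match this transformation.

(c) U/2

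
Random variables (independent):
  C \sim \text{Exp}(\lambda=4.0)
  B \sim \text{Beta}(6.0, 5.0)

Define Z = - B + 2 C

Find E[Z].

E[Z] = 2*E[C] - 1*E[B]
E[C] = 0.25
E[B] = 0.54545455
E[Z] = 2*0.25 - 1*0.54545455 = -0.045454545

-0.045454545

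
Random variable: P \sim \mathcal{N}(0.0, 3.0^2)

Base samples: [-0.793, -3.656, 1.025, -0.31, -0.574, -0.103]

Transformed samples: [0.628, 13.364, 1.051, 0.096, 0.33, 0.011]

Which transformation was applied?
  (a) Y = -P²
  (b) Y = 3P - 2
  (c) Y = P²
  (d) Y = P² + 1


Checking option (c) Y = P²:
  P = -0.793 -> Y = 0.628 ✓
  P = -3.656 -> Y = 13.364 ✓
  P = 1.025 -> Y = 1.051 ✓
All samples match this transformation.

(c) P²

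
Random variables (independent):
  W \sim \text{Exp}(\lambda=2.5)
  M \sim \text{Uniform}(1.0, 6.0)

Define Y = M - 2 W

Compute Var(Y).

For independent RVs: Var(aX + bY) = a²Var(X) + b²Var(Y)
Var(W) = 0.16
Var(M) = 2.0833333
Var(Y) = (-2)²*0.16 + 1²*2.0833333
= 4*0.16 + 1*2.0833333 = 2.7233333

2.7233333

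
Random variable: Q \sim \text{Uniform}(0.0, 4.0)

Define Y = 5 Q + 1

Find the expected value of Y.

For Y = 5Q + 1:
E[Y] = 5 * E[Q] + 1
E[Q] = (0 + 4)/2 = 2
E[Y] = 5 * 2 + 1 = 11

11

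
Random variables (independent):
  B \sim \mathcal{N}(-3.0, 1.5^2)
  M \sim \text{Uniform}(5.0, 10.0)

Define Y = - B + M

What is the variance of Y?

For independent RVs: Var(aX + bY) = a²Var(X) + b²Var(Y)
Var(B) = 2.25
Var(M) = 2.0833333
Var(Y) = (-1)²*2.25 + 1²*2.0833333
= 1*2.25 + 1*2.0833333 = 4.3333333

4.3333333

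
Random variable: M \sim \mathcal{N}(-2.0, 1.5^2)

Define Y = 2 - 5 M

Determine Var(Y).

For Y = aM + b: Var(Y) = a² * Var(M)
Var(M) = 1.5^2 = 2.25
Var(Y) = (-5)² * 2.25 = 25 * 2.25 = 56.25

56.25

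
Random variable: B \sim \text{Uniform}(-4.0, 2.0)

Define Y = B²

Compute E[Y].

Using E[X²] = Var(X) + (E[X])²:
E[B] = -1
Var(B) = (2 + 4)^2/12 = 3
E[B²] = 3 + (-1)² = 3 + 1 = 4

4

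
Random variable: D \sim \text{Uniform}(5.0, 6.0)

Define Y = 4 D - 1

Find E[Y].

For Y = 4D - 1:
E[Y] = 4 * E[D] - 1
E[D] = (5 + 6)/2 = 5.5
E[Y] = 4 * 5.5 - 1 = 21

21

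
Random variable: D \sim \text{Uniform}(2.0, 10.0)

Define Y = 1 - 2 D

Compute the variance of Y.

For Y = aD + b: Var(Y) = a² * Var(D)
Var(D) = (10 - 2)^2/12 = 5.3333333
Var(Y) = (-2)² * 5.3333333 = 4 * 5.3333333 = 21.333333

21.333333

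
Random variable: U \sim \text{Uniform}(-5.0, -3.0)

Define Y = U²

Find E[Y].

E[U²] = Var(U) + (E[U])² = 0.33333333 + 16 = 16.333333

16.333333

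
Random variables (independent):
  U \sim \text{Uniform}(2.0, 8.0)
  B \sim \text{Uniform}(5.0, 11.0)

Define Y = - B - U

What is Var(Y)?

For independent RVs: Var(aX + bY) = a²Var(X) + b²Var(Y)
Var(U) = 3
Var(B) = 3
Var(Y) = (-1)²*3 + (-1)²*3
= 1*3 + 1*3 = 6

6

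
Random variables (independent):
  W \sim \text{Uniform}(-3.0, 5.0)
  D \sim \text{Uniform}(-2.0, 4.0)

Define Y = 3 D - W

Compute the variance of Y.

For independent RVs: Var(aX + bY) = a²Var(X) + b²Var(Y)
Var(W) = 5.3333333
Var(D) = 3
Var(Y) = (-1)²*5.3333333 + 3²*3
= 1*5.3333333 + 9*3 = 32.333333

32.333333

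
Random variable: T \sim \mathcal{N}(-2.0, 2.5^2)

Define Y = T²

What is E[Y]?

E[T²] = Var(T) + (E[T])² = 6.25 + 4 = 10.25

10.25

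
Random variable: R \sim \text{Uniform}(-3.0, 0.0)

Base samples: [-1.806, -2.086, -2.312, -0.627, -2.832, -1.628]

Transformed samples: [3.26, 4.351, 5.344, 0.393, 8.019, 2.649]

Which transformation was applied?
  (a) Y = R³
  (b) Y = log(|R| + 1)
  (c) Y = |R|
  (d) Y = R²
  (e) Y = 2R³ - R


Checking option (d) Y = R²:
  R = -1.806 -> Y = 3.26 ✓
  R = -2.086 -> Y = 4.351 ✓
  R = -2.312 -> Y = 5.344 ✓
All samples match this transformation.

(d) R²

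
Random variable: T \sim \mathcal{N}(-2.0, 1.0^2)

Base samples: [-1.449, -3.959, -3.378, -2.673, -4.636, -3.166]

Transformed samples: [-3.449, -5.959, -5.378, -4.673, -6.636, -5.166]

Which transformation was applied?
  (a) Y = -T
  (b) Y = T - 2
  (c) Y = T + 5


Checking option (b) Y = T - 2:
  T = -1.449 -> Y = -3.449 ✓
  T = -3.959 -> Y = -5.959 ✓
  T = -3.378 -> Y = -5.378 ✓
All samples match this transformation.

(b) T - 2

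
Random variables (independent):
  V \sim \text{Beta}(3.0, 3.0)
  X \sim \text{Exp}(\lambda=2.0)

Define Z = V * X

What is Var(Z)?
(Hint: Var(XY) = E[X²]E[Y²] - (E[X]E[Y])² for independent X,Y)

Var(XY) = E[X²]E[Y²] - (E[X]E[Y])²
E[V] = 0.5, Var(V) = 0.035714286
E[X] = 0.5, Var(X) = 0.25
E[V²] = 0.035714286 + 0.5² = 0.28571429
E[X²] = 0.25 + 0.5² = 0.5
Var(Z) = 0.28571429*0.5 - (0.5*0.5)²
= 0.14285714 - 0.0625 = 0.080357143

0.080357143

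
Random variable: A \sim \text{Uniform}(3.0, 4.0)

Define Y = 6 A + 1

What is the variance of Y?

For Y = aA + b: Var(Y) = a² * Var(A)
Var(A) = (4 - 3)^2/12 = 0.083333333
Var(Y) = 6² * 0.083333333 = 36 * 0.083333333 = 3

3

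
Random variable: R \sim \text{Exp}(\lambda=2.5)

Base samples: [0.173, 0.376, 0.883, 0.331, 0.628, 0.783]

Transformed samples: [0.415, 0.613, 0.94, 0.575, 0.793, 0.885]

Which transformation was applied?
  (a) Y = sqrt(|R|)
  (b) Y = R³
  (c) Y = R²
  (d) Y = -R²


Checking option (a) Y = sqrt(|R|):
  R = 0.173 -> Y = 0.415 ✓
  R = 0.376 -> Y = 0.613 ✓
  R = 0.883 -> Y = 0.94 ✓
All samples match this transformation.

(a) sqrt(|R|)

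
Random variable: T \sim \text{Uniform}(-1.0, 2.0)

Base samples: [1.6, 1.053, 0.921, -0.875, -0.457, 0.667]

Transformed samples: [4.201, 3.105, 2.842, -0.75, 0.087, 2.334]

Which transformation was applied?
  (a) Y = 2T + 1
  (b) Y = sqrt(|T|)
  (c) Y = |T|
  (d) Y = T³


Checking option (a) Y = 2T + 1:
  T = 1.6 -> Y = 4.201 ✓
  T = 1.053 -> Y = 3.105 ✓
  T = 0.921 -> Y = 2.842 ✓
All samples match this transformation.

(a) 2T + 1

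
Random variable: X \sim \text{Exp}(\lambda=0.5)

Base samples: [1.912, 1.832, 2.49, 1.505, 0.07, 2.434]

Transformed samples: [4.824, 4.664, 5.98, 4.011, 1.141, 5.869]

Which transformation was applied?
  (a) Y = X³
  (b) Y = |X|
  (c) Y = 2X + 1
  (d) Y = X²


Checking option (c) Y = 2X + 1:
  X = 1.912 -> Y = 4.824 ✓
  X = 1.832 -> Y = 4.664 ✓
  X = 2.49 -> Y = 5.98 ✓
All samples match this transformation.

(c) 2X + 1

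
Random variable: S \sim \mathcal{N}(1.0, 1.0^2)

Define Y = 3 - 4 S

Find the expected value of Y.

For Y = -4S + 3:
E[Y] = -4 * E[S] + 3
E[S] = 1.0 = 1
E[Y] = -4 * 1 + 3 = -1

-1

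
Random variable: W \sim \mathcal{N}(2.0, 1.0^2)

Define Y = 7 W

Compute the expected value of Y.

For Y = 7W:
E[Y] = 7 * E[W]
E[W] = 2.0 = 2
E[Y] = 7 * 2 = 14

14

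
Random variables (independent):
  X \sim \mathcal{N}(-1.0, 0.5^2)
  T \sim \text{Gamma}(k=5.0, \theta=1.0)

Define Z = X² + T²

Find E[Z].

E[Z] = E[X²] + E[T²]
E[X²] = Var(X) + E[X]² = 0.25 + 1 = 1.25
E[T²] = Var(T) + E[T]² = 5 + 25 = 30
E[Z] = 1.25 + 30 = 31.25

31.25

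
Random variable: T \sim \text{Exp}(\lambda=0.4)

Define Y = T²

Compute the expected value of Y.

E[T²] = Var(T) + (E[T])² = 6.25 + 6.25 = 12.5

12.5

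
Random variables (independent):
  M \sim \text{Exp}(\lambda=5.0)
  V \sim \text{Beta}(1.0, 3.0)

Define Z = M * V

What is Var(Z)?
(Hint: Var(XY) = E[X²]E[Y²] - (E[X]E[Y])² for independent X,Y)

Var(XY) = E[X²]E[Y²] - (E[X]E[Y])²
E[M] = 0.2, Var(M) = 0.04
E[V] = 0.25, Var(V) = 0.0375
E[M²] = 0.04 + 0.2² = 0.08
E[V²] = 0.0375 + 0.25² = 0.1
Var(Z) = 0.08*0.1 - (0.2*0.25)²
= 0.008 - 0.0025 = 0.0055

0.0055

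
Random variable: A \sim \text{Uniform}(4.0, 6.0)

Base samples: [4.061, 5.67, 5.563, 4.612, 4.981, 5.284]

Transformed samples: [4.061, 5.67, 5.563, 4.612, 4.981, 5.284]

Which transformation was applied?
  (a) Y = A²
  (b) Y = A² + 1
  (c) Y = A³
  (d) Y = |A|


Checking option (d) Y = |A|:
  A = 4.061 -> Y = 4.061 ✓
  A = 5.67 -> Y = 5.67 ✓
  A = 5.563 -> Y = 5.563 ✓
All samples match this transformation.

(d) |A|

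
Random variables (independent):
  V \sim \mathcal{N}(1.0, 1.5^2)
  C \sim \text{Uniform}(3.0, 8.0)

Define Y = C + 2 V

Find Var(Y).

For independent RVs: Var(aX + bY) = a²Var(X) + b²Var(Y)
Var(V) = 2.25
Var(C) = 2.0833333
Var(Y) = 2²*2.25 + 1²*2.0833333
= 4*2.25 + 1*2.0833333 = 11.083333

11.083333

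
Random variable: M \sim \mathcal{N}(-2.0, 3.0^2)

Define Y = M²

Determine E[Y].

E[M²] = Var(M) + (E[M])² = 9 + 4 = 13

13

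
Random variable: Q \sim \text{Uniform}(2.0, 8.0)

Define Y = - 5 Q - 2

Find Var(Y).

For Y = aQ + b: Var(Y) = a² * Var(Q)
Var(Q) = (8 - 2)^2/12 = 3
Var(Y) = (-5)² * 3 = 25 * 3 = 75

75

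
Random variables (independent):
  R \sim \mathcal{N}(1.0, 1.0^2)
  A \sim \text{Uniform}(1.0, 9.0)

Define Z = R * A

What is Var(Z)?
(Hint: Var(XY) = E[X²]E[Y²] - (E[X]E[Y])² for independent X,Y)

Var(XY) = E[X²]E[Y²] - (E[X]E[Y])²
E[R] = 1, Var(R) = 1
E[A] = 5, Var(A) = 5.3333333
E[R²] = 1 + 1² = 2
E[A²] = 5.3333333 + 5² = 30.333333
Var(Z) = 2*30.333333 - (1*5)²
= 60.666667 - 25 = 35.666667

35.666667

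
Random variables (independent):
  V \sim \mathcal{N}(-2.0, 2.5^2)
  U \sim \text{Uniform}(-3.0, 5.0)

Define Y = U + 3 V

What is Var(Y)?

For independent RVs: Var(aX + bY) = a²Var(X) + b²Var(Y)
Var(V) = 6.25
Var(U) = 5.3333333
Var(Y) = 3²*6.25 + 1²*5.3333333
= 9*6.25 + 1*5.3333333 = 61.583333

61.583333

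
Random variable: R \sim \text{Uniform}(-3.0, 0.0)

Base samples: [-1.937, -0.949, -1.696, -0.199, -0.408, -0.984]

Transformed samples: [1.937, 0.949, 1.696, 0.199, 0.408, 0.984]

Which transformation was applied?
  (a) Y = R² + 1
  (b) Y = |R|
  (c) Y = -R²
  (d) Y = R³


Checking option (b) Y = |R|:
  R = -1.937 -> Y = 1.937 ✓
  R = -0.949 -> Y = 0.949 ✓
  R = -1.696 -> Y = 1.696 ✓
All samples match this transformation.

(b) |R|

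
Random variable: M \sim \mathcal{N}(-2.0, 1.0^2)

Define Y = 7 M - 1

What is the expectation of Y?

For Y = 7M - 1:
E[Y] = 7 * E[M] - 1
E[M] = -2.0 = -2
E[Y] = 7 * (-2) - 1 = -15

-15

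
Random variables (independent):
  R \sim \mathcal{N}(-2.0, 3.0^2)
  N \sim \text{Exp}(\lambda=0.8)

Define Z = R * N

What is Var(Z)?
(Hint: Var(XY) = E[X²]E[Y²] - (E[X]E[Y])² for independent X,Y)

Var(XY) = E[X²]E[Y²] - (E[X]E[Y])²
E[R] = -2, Var(R) = 9
E[N] = 1.25, Var(N) = 1.5625
E[R²] = 9 + (-2)² = 13
E[N²] = 1.5625 + 1.25² = 3.125
Var(Z) = 13*3.125 - (-2*1.25)²
= 40.625 - 6.25 = 34.375

34.375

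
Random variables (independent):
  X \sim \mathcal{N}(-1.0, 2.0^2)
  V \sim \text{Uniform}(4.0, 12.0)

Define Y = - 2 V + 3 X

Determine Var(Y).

For independent RVs: Var(aX + bY) = a²Var(X) + b²Var(Y)
Var(X) = 4
Var(V) = 5.3333333
Var(Y) = 3²*4 + (-2)²*5.3333333
= 9*4 + 4*5.3333333 = 57.333333

57.333333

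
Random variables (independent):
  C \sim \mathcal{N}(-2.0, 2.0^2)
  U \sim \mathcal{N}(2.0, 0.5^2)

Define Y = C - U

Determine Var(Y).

For independent RVs: Var(aX + bY) = a²Var(X) + b²Var(Y)
Var(C) = 4
Var(U) = 0.25
Var(Y) = 1²*4 + (-1)²*0.25
= 1*4 + 1*0.25 = 4.25

4.25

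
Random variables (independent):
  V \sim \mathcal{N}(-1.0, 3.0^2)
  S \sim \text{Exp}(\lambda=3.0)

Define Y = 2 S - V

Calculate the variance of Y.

For independent RVs: Var(aX + bY) = a²Var(X) + b²Var(Y)
Var(V) = 9
Var(S) = 0.11111111
Var(Y) = (-1)²*9 + 2²*0.11111111
= 1*9 + 4*0.11111111 = 9.4444444

9.4444444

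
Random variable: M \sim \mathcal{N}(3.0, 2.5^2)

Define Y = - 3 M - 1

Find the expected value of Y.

For Y = -3M - 1:
E[Y] = -3 * E[M] - 1
E[M] = 3.0 = 3
E[Y] = -3 * 3 - 1 = -10

-10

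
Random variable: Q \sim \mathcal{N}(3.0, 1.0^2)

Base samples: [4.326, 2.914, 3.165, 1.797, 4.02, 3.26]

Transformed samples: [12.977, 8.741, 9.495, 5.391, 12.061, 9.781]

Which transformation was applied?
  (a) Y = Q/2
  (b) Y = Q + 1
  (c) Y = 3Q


Checking option (c) Y = 3Q:
  Q = 4.326 -> Y = 12.977 ✓
  Q = 2.914 -> Y = 8.741 ✓
  Q = 3.165 -> Y = 9.495 ✓
All samples match this transformation.

(c) 3Q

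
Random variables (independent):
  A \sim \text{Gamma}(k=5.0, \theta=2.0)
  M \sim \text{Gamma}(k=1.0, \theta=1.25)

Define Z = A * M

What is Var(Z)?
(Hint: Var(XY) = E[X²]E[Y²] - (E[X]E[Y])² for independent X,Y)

Var(XY) = E[X²]E[Y²] - (E[X]E[Y])²
E[A] = 10, Var(A) = 20
E[M] = 1.25, Var(M) = 1.5625
E[A²] = 20 + 10² = 120
E[M²] = 1.5625 + 1.25² = 3.125
Var(Z) = 120*3.125 - (10*1.25)²
= 375 - 156.25 = 218.75

218.75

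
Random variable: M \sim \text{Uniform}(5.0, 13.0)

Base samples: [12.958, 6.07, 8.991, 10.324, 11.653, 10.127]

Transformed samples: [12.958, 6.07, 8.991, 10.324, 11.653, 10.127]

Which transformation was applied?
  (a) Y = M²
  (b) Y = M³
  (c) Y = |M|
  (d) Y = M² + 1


Checking option (c) Y = |M|:
  M = 12.958 -> Y = 12.958 ✓
  M = 6.07 -> Y = 6.07 ✓
  M = 8.991 -> Y = 8.991 ✓
All samples match this transformation.

(c) |M|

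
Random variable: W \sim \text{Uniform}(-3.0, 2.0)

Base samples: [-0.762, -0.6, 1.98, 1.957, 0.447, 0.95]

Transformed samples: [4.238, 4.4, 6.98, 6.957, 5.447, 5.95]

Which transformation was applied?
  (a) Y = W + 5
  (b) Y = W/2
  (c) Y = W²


Checking option (a) Y = W + 5:
  W = -0.762 -> Y = 4.238 ✓
  W = -0.6 -> Y = 4.4 ✓
  W = 1.98 -> Y = 6.98 ✓
All samples match this transformation.

(a) W + 5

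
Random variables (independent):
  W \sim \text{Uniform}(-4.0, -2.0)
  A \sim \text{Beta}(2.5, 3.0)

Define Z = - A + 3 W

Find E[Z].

E[Z] = 3*E[W] - 1*E[A]
E[W] = -3
E[A] = 0.45454545
E[Z] = 3*(-3) - 1*0.45454545 = -9.4545455

-9.4545455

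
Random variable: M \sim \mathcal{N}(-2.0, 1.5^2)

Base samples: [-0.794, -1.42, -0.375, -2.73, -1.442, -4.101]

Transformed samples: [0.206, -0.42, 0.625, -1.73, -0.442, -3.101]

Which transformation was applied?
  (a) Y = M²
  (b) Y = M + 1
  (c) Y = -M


Checking option (b) Y = M + 1:
  M = -0.794 -> Y = 0.206 ✓
  M = -1.42 -> Y = -0.42 ✓
  M = -0.375 -> Y = 0.625 ✓
All samples match this transformation.

(b) M + 1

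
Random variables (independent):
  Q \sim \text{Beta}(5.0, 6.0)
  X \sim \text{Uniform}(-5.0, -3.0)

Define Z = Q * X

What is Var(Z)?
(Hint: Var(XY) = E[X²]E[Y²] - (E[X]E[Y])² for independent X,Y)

Var(XY) = E[X²]E[Y²] - (E[X]E[Y])²
E[Q] = 0.45454545, Var(Q) = 0.020661157
E[X] = -4, Var(X) = 0.33333333
E[Q²] = 0.020661157 + 0.45454545² = 0.22727273
E[X²] = 0.33333333 + (-4)² = 16.333333
Var(Z) = 0.22727273*16.333333 - (0.45454545*(-4))²
= 3.7121212 - 3.3057851 = 0.40633609

0.40633609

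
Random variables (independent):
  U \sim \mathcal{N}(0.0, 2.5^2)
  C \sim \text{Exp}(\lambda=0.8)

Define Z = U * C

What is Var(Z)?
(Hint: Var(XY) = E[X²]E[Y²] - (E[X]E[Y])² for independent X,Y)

Var(XY) = E[X²]E[Y²] - (E[X]E[Y])²
E[U] = 0, Var(U) = 6.25
E[C] = 1.25, Var(C) = 1.5625
E[U²] = 6.25 + 0² = 6.25
E[C²] = 1.5625 + 1.25² = 3.125
Var(Z) = 6.25*3.125 - (0*1.25)²
= 19.53125 - 0 = 19.53125

19.53125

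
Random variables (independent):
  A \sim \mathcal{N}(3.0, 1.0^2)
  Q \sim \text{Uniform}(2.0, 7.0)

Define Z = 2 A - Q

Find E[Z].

E[Z] = 2*E[A] - 1*E[Q]
E[A] = 3
E[Q] = 4.5
E[Z] = 2*3 - 1*4.5 = 1.5

1.5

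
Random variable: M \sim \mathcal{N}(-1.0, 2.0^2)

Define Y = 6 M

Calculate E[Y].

For Y = 6M:
E[Y] = 6 * E[M]
E[M] = -1.0 = -1
E[Y] = 6 * (-1) = -6

-6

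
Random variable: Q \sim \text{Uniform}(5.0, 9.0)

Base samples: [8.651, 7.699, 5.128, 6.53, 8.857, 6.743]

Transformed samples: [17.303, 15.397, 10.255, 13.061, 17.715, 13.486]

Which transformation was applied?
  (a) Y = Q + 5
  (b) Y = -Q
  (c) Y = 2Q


Checking option (c) Y = 2Q:
  Q = 8.651 -> Y = 17.303 ✓
  Q = 7.699 -> Y = 15.397 ✓
  Q = 5.128 -> Y = 10.255 ✓
All samples match this transformation.

(c) 2Q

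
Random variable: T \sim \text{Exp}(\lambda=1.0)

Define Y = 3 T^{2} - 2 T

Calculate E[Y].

E[Y] = 3*E[T²] - 2*E[T]
E[T] = 1
E[T²] = Var(T) + (E[T])² = 1 + 1 = 2
E[Y] = 3*2 - 2*1 = 4

4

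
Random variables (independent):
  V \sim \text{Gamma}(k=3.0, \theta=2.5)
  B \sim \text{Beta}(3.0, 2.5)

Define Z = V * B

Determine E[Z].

For independent RVs: E[XY] = E[X]*E[Y]
E[V] = 7.5
E[B] = 0.54545455
E[Z] = 7.5 * 0.54545455 = 4.0909091

4.0909091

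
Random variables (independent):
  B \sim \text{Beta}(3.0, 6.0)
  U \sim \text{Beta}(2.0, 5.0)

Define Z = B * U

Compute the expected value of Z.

For independent RVs: E[XY] = E[X]*E[Y]
E[B] = 0.33333333
E[U] = 0.28571429
E[Z] = 0.33333333 * 0.28571429 = 0.095238095

0.095238095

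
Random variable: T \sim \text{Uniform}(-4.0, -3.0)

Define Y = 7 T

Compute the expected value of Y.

For Y = 7T:
E[Y] = 7 * E[T]
E[T] = (-4 - 3)/2 = -3.5
E[Y] = 7 * (-3.5) = -24.5

-24.5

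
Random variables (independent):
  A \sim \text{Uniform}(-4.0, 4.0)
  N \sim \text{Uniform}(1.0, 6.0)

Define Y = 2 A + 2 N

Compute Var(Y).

For independent RVs: Var(aX + bY) = a²Var(X) + b²Var(Y)
Var(A) = 5.3333333
Var(N) = 2.0833333
Var(Y) = 2²*5.3333333 + 2²*2.0833333
= 4*5.3333333 + 4*2.0833333 = 29.666667

29.666667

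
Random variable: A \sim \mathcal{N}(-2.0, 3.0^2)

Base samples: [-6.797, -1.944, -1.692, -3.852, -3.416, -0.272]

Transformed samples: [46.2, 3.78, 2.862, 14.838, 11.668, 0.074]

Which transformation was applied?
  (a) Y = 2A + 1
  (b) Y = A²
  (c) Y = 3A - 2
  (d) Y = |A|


Checking option (b) Y = A²:
  A = -6.797 -> Y = 46.2 ✓
  A = -1.944 -> Y = 3.78 ✓
  A = -1.692 -> Y = 2.862 ✓
All samples match this transformation.

(b) A²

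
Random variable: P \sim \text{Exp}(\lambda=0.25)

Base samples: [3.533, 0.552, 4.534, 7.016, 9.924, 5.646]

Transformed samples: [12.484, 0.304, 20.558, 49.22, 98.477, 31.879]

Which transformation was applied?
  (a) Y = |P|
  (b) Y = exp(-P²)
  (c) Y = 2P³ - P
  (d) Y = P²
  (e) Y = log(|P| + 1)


Checking option (d) Y = P²:
  P = 3.533 -> Y = 12.484 ✓
  P = 0.552 -> Y = 0.304 ✓
  P = 4.534 -> Y = 20.558 ✓
All samples match this transformation.

(d) P²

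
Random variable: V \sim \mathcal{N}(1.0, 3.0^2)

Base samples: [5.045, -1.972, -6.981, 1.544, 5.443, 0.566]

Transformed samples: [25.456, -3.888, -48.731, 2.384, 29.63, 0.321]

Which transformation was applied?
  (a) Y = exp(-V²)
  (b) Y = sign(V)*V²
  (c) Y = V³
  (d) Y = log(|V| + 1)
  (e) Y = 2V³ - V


Checking option (b) Y = sign(V)*V²:
  V = 5.045 -> Y = 25.456 ✓
  V = -1.972 -> Y = -3.888 ✓
  V = -6.981 -> Y = -48.731 ✓
All samples match this transformation.

(b) sign(V)*V²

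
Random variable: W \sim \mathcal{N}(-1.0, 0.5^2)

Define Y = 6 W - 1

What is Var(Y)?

For Y = aW + b: Var(Y) = a² * Var(W)
Var(W) = 0.5^2 = 0.25
Var(Y) = 6² * 0.25 = 36 * 0.25 = 9

9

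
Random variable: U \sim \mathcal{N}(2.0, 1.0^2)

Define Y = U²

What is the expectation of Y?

Using E[X²] = Var(X) + (E[X])²:
E[U] = 2
Var(U) = 1.0^2 = 1
E[U²] = 1 + 2² = 1 + 4 = 5

5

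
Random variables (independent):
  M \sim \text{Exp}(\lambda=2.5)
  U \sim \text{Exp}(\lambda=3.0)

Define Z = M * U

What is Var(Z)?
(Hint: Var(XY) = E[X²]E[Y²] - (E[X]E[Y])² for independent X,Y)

Var(XY) = E[X²]E[Y²] - (E[X]E[Y])²
E[M] = 0.4, Var(M) = 0.16
E[U] = 0.33333333, Var(U) = 0.11111111
E[M²] = 0.16 + 0.4² = 0.32
E[U²] = 0.11111111 + 0.33333333² = 0.22222222
Var(Z) = 0.32*0.22222222 - (0.4*0.33333333)²
= 0.071111111 - 0.017777778 = 0.053333333

0.053333333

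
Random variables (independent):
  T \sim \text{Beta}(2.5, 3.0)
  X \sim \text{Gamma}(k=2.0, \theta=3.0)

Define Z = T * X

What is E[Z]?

For independent RVs: E[XY] = E[X]*E[Y]
E[T] = 0.45454545
E[X] = 6
E[Z] = 0.45454545 * 6 = 2.7272727

2.7272727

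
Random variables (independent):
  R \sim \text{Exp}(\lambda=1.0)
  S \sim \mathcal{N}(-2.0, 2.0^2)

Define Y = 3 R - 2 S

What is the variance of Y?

For independent RVs: Var(aX + bY) = a²Var(X) + b²Var(Y)
Var(R) = 1
Var(S) = 4
Var(Y) = 3²*1 + (-2)²*4
= 9*1 + 4*4 = 25

25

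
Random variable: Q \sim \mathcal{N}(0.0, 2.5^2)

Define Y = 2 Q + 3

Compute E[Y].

For Y = 2Q + 3:
E[Y] = 2 * E[Q] + 3
E[Q] = 0.0 = 0
E[Y] = 2 * 0 + 3 = 3

3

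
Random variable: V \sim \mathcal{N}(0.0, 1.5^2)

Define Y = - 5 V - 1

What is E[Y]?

For Y = -5V - 1:
E[Y] = -5 * E[V] - 1
E[V] = 0.0 = 0
E[Y] = -5 * 0 - 1 = -1

-1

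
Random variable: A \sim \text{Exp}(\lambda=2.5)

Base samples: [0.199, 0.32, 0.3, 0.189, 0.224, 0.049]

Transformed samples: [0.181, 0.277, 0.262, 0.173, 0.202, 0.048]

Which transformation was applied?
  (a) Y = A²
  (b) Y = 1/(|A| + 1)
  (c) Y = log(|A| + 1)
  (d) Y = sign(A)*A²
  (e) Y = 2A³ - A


Checking option (c) Y = log(|A| + 1):
  A = 0.199 -> Y = 0.181 ✓
  A = 0.32 -> Y = 0.277 ✓
  A = 0.3 -> Y = 0.262 ✓
All samples match this transformation.

(c) log(|A| + 1)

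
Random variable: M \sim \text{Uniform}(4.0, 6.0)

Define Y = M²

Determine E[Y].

Using E[X²] = Var(X) + (E[X])²:
E[M] = 5
Var(M) = (6 - 4)^2/12 = 0.33333333
E[M²] = 0.33333333 + 5² = 0.33333333 + 25 = 25.333333

25.333333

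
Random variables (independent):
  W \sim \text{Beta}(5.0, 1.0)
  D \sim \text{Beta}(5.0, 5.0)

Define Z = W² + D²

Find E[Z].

E[Z] = E[W²] + E[D²]
E[W²] = Var(W) + E[W]² = 0.01984127 + 0.69444444 = 0.71428571
E[D²] = Var(D) + E[D]² = 0.022727273 + 0.25 = 0.27272727
E[Z] = 0.71428571 + 0.27272727 = 0.98701299

0.98701299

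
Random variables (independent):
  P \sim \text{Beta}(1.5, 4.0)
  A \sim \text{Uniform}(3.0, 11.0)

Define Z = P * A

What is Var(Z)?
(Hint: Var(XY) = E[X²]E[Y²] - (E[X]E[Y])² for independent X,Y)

Var(XY) = E[X²]E[Y²] - (E[X]E[Y])²
E[P] = 0.27272727, Var(P) = 0.03051494
E[A] = 7, Var(A) = 5.3333333
E[P²] = 0.03051494 + 0.27272727² = 0.1048951
E[A²] = 5.3333333 + 7² = 54.333333
Var(Z) = 0.1048951*54.333333 - (0.27272727*7)²
= 5.6993007 - 3.6446281 = 2.0546726

2.0546726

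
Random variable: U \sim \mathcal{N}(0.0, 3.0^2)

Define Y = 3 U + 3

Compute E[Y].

For Y = 3U + 3:
E[Y] = 3 * E[U] + 3
E[U] = 0.0 = 0
E[Y] = 3 * 0 + 3 = 3

3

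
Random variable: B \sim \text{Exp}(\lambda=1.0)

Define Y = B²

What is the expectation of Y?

E[B²] = Var(B) + (E[B])² = 1 + 1 = 2

2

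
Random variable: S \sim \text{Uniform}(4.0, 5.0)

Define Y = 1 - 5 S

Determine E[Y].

For Y = -5S + 1:
E[Y] = -5 * E[S] + 1
E[S] = (4 + 5)/2 = 4.5
E[Y] = -5 * 4.5 + 1 = -21.5

-21.5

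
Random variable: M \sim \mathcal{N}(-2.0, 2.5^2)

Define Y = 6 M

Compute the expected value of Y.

For Y = 6M:
E[Y] = 6 * E[M]
E[M] = -2.0 = -2
E[Y] = 6 * (-2) = -12

-12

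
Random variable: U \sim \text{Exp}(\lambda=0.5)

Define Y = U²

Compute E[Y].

Using E[X²] = Var(X) + (E[X])²:
E[U] = 2
Var(U) = 1/0.5^2 = 4
E[U²] = 4 + 2² = 4 + 4 = 8

8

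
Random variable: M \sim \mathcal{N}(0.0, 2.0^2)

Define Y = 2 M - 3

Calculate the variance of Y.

For Y = aM + b: Var(Y) = a² * Var(M)
Var(M) = 2.0^2 = 4
Var(Y) = 2² * 4 = 4 * 4 = 16

16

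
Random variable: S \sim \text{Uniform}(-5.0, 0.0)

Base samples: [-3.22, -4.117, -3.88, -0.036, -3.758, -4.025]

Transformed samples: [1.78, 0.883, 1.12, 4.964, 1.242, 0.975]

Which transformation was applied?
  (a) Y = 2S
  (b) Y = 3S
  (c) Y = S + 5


Checking option (c) Y = S + 5:
  S = -3.22 -> Y = 1.78 ✓
  S = -4.117 -> Y = 0.883 ✓
  S = -3.88 -> Y = 1.12 ✓
All samples match this transformation.

(c) S + 5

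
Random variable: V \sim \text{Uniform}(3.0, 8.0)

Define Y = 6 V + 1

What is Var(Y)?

For Y = aV + b: Var(Y) = a² * Var(V)
Var(V) = (8 - 3)^2/12 = 2.0833333
Var(Y) = 6² * 2.0833333 = 36 * 2.0833333 = 75

75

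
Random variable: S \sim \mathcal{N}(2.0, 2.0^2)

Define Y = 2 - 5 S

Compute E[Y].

For Y = -5S + 2:
E[Y] = -5 * E[S] + 2
E[S] = 2.0 = 2
E[Y] = -5 * 2 + 2 = -8

-8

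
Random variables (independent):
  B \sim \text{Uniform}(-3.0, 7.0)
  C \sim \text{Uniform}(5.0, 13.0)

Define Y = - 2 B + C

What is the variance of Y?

For independent RVs: Var(aX + bY) = a²Var(X) + b²Var(Y)
Var(B) = 8.3333333
Var(C) = 5.3333333
Var(Y) = (-2)²*8.3333333 + 1²*5.3333333
= 4*8.3333333 + 1*5.3333333 = 38.666667

38.666667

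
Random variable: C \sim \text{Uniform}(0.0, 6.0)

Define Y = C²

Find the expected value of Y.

E[C²] = Var(C) + (E[C])² = 3 + 9 = 12

12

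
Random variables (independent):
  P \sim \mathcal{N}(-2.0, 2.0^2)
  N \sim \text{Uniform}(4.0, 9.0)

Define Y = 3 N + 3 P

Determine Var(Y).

For independent RVs: Var(aX + bY) = a²Var(X) + b²Var(Y)
Var(P) = 4
Var(N) = 2.0833333
Var(Y) = 3²*4 + 3²*2.0833333
= 9*4 + 9*2.0833333 = 54.75

54.75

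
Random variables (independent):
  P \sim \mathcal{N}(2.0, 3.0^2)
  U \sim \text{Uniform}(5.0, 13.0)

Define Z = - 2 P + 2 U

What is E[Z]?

E[Z] = -2*E[P] + 2*E[U]
E[P] = 2
E[U] = 9
E[Z] = -2*2 + 2*9 = 14

14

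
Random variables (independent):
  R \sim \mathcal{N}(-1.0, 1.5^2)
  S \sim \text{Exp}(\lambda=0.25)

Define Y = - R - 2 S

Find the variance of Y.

For independent RVs: Var(aX + bY) = a²Var(X) + b²Var(Y)
Var(R) = 2.25
Var(S) = 16
Var(Y) = (-1)²*2.25 + (-2)²*16
= 1*2.25 + 4*16 = 66.25

66.25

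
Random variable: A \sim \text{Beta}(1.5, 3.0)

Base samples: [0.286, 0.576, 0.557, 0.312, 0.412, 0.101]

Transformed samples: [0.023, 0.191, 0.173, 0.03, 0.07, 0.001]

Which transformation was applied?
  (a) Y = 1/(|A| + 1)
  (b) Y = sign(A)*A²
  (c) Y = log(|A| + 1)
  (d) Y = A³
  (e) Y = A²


Checking option (d) Y = A³:
  A = 0.286 -> Y = 0.023 ✓
  A = 0.576 -> Y = 0.191 ✓
  A = 0.557 -> Y = 0.173 ✓
All samples match this transformation.

(d) A³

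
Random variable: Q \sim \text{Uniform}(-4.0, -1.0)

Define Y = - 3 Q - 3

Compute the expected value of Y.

For Y = -3Q - 3:
E[Y] = -3 * E[Q] - 3
E[Q] = (-4 - 1)/2 = -2.5
E[Y] = -3 * (-2.5) - 3 = 4.5

4.5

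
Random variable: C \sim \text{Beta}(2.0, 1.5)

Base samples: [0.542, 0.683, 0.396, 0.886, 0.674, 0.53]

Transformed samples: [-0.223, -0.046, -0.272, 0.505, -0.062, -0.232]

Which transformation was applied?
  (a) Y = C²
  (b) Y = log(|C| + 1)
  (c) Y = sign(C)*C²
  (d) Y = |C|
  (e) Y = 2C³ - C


Checking option (e) Y = 2C³ - C:
  C = 0.542 -> Y = -0.223 ✓
  C = 0.683 -> Y = -0.046 ✓
  C = 0.396 -> Y = -0.272 ✓
All samples match this transformation.

(e) 2C³ - C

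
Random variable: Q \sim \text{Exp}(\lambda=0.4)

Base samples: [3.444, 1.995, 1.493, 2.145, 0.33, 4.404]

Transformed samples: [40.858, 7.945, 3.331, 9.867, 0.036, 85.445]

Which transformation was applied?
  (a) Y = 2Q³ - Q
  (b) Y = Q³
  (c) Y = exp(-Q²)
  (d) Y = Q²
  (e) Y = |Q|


Checking option (b) Y = Q³:
  Q = 3.444 -> Y = 40.858 ✓
  Q = 1.995 -> Y = 7.945 ✓
  Q = 1.493 -> Y = 3.331 ✓
All samples match this transformation.

(b) Q³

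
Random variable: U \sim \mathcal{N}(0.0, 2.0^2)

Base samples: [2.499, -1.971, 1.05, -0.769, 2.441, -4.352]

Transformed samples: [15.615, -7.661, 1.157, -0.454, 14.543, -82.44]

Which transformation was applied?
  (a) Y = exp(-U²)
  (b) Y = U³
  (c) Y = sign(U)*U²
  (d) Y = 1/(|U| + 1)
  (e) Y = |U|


Checking option (b) Y = U³:
  U = 2.499 -> Y = 15.615 ✓
  U = -1.971 -> Y = -7.661 ✓
  U = 1.05 -> Y = 1.157 ✓
All samples match this transformation.

(b) U³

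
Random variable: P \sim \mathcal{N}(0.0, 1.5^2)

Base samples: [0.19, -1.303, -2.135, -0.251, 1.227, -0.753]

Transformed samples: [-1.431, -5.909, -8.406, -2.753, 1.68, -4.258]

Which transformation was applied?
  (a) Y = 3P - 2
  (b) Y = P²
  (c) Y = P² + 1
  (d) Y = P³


Checking option (a) Y = 3P - 2:
  P = 0.19 -> Y = -1.431 ✓
  P = -1.303 -> Y = -5.909 ✓
  P = -2.135 -> Y = -8.406 ✓
All samples match this transformation.

(a) 3P - 2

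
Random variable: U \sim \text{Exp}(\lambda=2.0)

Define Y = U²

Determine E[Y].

Using E[X²] = Var(X) + (E[X])²:
E[U] = 0.5
Var(U) = 1/2.0^2 = 0.25
E[U²] = 0.25 + 0.5² = 0.25 + 0.25 = 0.5

0.5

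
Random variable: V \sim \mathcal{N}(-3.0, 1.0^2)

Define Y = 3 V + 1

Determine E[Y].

For Y = 3V + 1:
E[Y] = 3 * E[V] + 1
E[V] = -3.0 = -3
E[Y] = 3 * (-3) + 1 = -8

-8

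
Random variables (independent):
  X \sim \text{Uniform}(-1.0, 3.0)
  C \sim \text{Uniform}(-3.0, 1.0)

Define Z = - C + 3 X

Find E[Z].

E[Z] = 3*E[X] - 1*E[C]
E[X] = 1
E[C] = -1
E[Z] = 3*1 - 1*(-1) = 4

4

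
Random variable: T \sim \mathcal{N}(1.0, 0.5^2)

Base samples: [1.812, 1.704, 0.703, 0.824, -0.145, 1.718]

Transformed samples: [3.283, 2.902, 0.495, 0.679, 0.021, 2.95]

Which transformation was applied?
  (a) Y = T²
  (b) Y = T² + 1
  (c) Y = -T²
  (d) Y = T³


Checking option (a) Y = T²:
  T = 1.812 -> Y = 3.283 ✓
  T = 1.704 -> Y = 2.902 ✓
  T = 0.703 -> Y = 0.495 ✓
All samples match this transformation.

(a) T²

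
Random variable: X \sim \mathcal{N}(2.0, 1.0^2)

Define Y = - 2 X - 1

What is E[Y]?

For Y = -2X - 1:
E[Y] = -2 * E[X] - 1
E[X] = 2.0 = 2
E[Y] = -2 * 2 - 1 = -5

-5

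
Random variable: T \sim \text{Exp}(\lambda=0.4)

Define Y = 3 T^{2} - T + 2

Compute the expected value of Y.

E[Y] = 3*E[T²] - 1*E[T] + 2
E[T] = 2.5
E[T²] = Var(T) + (E[T])² = 6.25 + 6.25 = 12.5
E[Y] = 3*12.5 - 1*2.5 + 2 = 37

37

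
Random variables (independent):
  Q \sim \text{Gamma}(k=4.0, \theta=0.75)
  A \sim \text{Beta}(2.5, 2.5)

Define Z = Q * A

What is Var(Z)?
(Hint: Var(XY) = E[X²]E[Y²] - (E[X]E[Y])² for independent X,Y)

Var(XY) = E[X²]E[Y²] - (E[X]E[Y])²
E[Q] = 3, Var(Q) = 2.25
E[A] = 0.5, Var(A) = 0.041666667
E[Q²] = 2.25 + 3² = 11.25
E[A²] = 0.041666667 + 0.5² = 0.29166667
Var(Z) = 11.25*0.29166667 - (3*0.5)²
= 3.28125 - 2.25 = 1.03125

1.03125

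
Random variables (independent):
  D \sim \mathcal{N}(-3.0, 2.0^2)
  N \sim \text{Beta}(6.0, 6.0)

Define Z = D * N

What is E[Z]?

For independent RVs: E[XY] = E[X]*E[Y]
E[D] = -3
E[N] = 0.5
E[Z] = -3 * 0.5 = -1.5

-1.5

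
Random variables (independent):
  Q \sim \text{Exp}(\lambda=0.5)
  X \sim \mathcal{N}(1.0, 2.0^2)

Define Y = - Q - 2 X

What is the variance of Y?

For independent RVs: Var(aX + bY) = a²Var(X) + b²Var(Y)
Var(Q) = 4
Var(X) = 4
Var(Y) = (-1)²*4 + (-2)²*4
= 1*4 + 4*4 = 20

20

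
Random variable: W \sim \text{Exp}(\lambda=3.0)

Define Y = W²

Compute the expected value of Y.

E[W²] = Var(W) + (E[W])² = 0.11111111 + 0.11111111 = 0.22222222

0.22222222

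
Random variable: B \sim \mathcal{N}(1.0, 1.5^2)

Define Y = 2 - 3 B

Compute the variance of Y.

For Y = aB + b: Var(Y) = a² * Var(B)
Var(B) = 1.5^2 = 2.25
Var(Y) = (-3)² * 2.25 = 9 * 2.25 = 20.25

20.25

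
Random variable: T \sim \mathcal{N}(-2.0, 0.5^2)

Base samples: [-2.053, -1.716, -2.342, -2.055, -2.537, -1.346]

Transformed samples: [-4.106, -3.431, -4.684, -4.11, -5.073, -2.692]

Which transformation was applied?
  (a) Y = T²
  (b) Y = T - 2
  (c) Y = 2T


Checking option (c) Y = 2T:
  T = -2.053 -> Y = -4.106 ✓
  T = -1.716 -> Y = -3.431 ✓
  T = -2.342 -> Y = -4.684 ✓
All samples match this transformation.

(c) 2T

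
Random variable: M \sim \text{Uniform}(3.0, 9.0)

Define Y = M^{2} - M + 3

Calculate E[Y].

E[Y] = 1*E[M²] - 1*E[M] + 3
E[M] = 6
E[M²] = Var(M) + (E[M])² = 3 + 36 = 39
E[Y] = 1*39 - 1*6 + 3 = 36

36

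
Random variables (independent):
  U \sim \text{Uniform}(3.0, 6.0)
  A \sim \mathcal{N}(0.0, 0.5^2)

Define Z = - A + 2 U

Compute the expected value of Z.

E[Z] = 2*E[U] - 1*E[A]
E[U] = 4.5
E[A] = 0
E[Z] = 2*4.5 - 1*0 = 9

9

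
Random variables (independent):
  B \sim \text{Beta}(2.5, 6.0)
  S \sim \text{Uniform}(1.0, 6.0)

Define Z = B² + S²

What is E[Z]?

E[Z] = E[B²] + E[S²]
E[B²] = Var(B) + E[B]² = 0.021853943 + 0.08650519 = 0.10835913
E[S²] = Var(S) + E[S]² = 2.0833333 + 12.25 = 14.333333
E[Z] = 0.10835913 + 14.333333 = 14.441692

14.441692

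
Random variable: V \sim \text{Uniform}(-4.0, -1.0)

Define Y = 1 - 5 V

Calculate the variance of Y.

For Y = aV + b: Var(Y) = a² * Var(V)
Var(V) = (-1 + 4)^2/12 = 0.75
Var(Y) = (-5)² * 0.75 = 25 * 0.75 = 18.75

18.75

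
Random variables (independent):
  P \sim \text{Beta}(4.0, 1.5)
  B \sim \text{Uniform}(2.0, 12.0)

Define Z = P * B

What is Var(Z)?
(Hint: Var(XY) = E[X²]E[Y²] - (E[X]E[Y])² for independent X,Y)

Var(XY) = E[X²]E[Y²] - (E[X]E[Y])²
E[P] = 0.72727273, Var(P) = 0.03051494
E[B] = 7, Var(B) = 8.3333333
E[P²] = 0.03051494 + 0.72727273² = 0.55944056
E[B²] = 8.3333333 + 7² = 57.333333
Var(Z) = 0.55944056*57.333333 - (0.72727273*7)²
= 32.074592 - 25.917355 = 6.1572367

6.1572367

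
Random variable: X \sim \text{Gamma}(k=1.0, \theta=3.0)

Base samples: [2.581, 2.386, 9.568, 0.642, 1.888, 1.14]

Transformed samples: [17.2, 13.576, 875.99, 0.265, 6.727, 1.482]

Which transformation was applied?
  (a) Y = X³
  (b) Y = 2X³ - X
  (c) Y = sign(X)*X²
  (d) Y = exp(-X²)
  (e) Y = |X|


Checking option (a) Y = X³:
  X = 2.581 -> Y = 17.2 ✓
  X = 2.386 -> Y = 13.576 ✓
  X = 9.568 -> Y = 875.99 ✓
All samples match this transformation.

(a) X³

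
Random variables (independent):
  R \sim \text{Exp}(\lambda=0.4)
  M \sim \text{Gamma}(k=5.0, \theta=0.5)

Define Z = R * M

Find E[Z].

For independent RVs: E[XY] = E[X]*E[Y]
E[R] = 2.5
E[M] = 2.5
E[Z] = 2.5 * 2.5 = 6.25

6.25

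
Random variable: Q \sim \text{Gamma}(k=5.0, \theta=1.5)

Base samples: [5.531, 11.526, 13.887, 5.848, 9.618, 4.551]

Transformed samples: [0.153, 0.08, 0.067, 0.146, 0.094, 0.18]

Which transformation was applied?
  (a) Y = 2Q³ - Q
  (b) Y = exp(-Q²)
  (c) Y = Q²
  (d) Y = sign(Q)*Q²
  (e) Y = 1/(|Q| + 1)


Checking option (e) Y = 1/(|Q| + 1):
  Q = 5.531 -> Y = 0.153 ✓
  Q = 11.526 -> Y = 0.08 ✓
  Q = 13.887 -> Y = 0.067 ✓
All samples match this transformation.

(e) 1/(|Q| + 1)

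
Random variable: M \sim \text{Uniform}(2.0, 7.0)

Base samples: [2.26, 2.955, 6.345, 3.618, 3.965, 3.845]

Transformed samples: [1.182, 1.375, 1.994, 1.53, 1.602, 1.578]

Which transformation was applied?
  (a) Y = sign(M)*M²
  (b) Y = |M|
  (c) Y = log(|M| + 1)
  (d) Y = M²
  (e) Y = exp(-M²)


Checking option (c) Y = log(|M| + 1):
  M = 2.26 -> Y = 1.182 ✓
  M = 2.955 -> Y = 1.375 ✓
  M = 6.345 -> Y = 1.994 ✓
All samples match this transformation.

(c) log(|M| + 1)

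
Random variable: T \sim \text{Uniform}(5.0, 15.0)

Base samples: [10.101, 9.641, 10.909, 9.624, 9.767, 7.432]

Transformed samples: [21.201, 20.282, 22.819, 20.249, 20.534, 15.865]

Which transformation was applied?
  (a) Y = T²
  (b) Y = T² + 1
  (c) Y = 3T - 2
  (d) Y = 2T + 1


Checking option (d) Y = 2T + 1:
  T = 10.101 -> Y = 21.201 ✓
  T = 9.641 -> Y = 20.282 ✓
  T = 10.909 -> Y = 22.819 ✓
All samples match this transformation.

(d) 2T + 1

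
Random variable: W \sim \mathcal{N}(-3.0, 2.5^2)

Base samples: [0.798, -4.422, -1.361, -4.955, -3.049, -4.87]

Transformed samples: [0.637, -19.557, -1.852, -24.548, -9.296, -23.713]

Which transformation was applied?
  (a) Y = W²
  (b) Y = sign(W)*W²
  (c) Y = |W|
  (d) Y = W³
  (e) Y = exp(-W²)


Checking option (b) Y = sign(W)*W²:
  W = 0.798 -> Y = 0.637 ✓
  W = -4.422 -> Y = -19.557 ✓
  W = -1.361 -> Y = -1.852 ✓
All samples match this transformation.

(b) sign(W)*W²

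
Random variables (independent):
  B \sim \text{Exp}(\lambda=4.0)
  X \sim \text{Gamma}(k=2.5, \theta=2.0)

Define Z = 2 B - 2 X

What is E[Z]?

E[Z] = 2*E[B] - 2*E[X]
E[B] = 0.25
E[X] = 5
E[Z] = 2*0.25 - 2*5 = -9.5

-9.5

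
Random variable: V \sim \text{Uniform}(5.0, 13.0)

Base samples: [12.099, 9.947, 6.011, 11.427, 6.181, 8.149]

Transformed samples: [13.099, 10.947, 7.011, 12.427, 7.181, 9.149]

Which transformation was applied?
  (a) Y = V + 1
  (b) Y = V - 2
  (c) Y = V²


Checking option (a) Y = V + 1:
  V = 12.099 -> Y = 13.099 ✓
  V = 9.947 -> Y = 10.947 ✓
  V = 6.011 -> Y = 7.011 ✓
All samples match this transformation.

(a) V + 1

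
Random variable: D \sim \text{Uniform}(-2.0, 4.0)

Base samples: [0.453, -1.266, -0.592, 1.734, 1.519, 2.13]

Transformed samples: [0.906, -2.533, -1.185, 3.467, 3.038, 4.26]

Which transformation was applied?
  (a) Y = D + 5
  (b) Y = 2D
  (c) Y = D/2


Checking option (b) Y = 2D:
  D = 0.453 -> Y = 0.906 ✓
  D = -1.266 -> Y = -2.533 ✓
  D = -0.592 -> Y = -1.185 ✓
All samples match this transformation.

(b) 2D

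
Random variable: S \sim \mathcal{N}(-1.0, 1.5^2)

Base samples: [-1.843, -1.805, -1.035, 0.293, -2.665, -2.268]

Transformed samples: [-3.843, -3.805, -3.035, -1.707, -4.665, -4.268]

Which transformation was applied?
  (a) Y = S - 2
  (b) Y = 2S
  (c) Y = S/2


Checking option (a) Y = S - 2:
  S = -1.843 -> Y = -3.843 ✓
  S = -1.805 -> Y = -3.805 ✓
  S = -1.035 -> Y = -3.035 ✓
All samples match this transformation.

(a) S - 2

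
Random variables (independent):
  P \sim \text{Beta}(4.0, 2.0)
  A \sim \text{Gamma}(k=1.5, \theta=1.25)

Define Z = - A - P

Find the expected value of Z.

E[Z] = -1*E[P] - 1*E[A]
E[P] = 0.66666667
E[A] = 1.875
E[Z] = -1*0.66666667 - 1*1.875 = -2.5416667

-2.5416667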